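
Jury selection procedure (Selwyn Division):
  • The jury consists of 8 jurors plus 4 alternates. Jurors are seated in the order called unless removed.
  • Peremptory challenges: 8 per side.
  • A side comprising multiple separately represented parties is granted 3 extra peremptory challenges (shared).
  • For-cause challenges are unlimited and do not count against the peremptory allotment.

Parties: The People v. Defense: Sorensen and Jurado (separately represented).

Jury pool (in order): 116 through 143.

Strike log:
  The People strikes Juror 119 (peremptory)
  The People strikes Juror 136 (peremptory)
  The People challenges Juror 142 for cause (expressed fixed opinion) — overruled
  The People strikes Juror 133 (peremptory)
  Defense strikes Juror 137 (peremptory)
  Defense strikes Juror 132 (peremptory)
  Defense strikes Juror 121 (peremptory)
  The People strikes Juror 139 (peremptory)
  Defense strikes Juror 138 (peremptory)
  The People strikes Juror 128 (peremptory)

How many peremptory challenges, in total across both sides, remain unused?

The People allotment: 8. Defense allotment: 8 base + 3 multi-party = 11.
The People peremptories used: #119, #136, #133, #139, #128 — 5 (the for-cause on #142 doesn't count).
Defense peremptories used: #137, #132, #121, #138 — 4.
Remaining: (8 − 5) + (11 − 4) = 10.

10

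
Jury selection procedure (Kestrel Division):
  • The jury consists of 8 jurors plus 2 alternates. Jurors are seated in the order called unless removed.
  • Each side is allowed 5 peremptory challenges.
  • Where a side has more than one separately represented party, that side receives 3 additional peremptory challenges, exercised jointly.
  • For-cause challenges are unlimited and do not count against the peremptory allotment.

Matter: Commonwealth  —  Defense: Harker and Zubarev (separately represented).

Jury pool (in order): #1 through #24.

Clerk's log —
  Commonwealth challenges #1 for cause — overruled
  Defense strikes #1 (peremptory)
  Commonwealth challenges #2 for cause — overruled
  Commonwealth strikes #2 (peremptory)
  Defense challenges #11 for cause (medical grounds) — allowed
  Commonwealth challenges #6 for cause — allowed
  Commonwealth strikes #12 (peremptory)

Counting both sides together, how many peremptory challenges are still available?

Commonwealth allotment: 5. Defense allotment: 5 base + 3 multi-party = 8.
Commonwealth peremptories used: #2, #12 — 2 (for-cause on #1, #2, #6 don't count).
Defense peremptories used: #1 — 1 (the for-cause on #11 doesn't count).
Remaining: (5 − 2) + (8 − 1) = 10.

10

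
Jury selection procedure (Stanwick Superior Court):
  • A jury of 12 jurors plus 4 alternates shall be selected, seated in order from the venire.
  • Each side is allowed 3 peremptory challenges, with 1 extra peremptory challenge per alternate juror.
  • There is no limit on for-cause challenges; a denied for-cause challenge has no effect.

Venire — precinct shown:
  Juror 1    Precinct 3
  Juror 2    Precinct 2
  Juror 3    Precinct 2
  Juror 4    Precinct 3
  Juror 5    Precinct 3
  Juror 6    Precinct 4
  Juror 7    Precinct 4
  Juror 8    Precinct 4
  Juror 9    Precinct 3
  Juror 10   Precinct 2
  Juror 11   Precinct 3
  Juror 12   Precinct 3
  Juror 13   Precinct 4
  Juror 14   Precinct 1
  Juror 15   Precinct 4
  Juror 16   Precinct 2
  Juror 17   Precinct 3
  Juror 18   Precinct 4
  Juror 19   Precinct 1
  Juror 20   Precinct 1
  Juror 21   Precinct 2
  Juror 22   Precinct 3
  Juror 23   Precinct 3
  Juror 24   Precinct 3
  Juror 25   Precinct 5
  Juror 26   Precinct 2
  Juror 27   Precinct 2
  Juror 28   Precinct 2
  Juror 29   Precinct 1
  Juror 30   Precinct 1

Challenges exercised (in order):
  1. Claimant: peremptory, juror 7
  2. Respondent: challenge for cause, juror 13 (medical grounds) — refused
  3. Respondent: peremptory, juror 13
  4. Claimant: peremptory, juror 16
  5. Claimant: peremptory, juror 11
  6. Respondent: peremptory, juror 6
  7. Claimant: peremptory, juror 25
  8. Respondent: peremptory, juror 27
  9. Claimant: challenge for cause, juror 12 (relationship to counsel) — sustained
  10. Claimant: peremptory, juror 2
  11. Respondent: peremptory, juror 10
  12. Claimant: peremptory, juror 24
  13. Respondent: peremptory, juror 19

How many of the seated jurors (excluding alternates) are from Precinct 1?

2

Removed: #2, #6, #7, #10, #11, #12, #13, #16, #19, #24, #25, #27.
Seated jurors 1–12: #1, #3, #4, #5, #8, #9, #14, #15, #17, #18, #20, #21 (alternates #22, #23, #26, #28 not counted).
Of those, in Precinct 1: #14, #20 → 2.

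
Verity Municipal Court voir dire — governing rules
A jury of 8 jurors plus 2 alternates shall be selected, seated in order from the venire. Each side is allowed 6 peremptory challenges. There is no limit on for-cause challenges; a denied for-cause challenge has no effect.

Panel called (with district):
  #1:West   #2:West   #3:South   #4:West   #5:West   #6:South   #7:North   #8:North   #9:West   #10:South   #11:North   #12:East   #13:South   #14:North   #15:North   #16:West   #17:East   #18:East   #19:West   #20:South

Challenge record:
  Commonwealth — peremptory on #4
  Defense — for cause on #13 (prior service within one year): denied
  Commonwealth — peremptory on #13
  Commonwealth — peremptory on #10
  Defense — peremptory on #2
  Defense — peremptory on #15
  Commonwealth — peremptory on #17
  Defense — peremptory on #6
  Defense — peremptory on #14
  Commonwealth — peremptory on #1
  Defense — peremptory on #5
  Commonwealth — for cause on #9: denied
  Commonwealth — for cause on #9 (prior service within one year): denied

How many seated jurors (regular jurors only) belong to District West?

Removed: #1, #2, #4, #5, #6, #10, #13, #14, #15, #17.
Seated jurors 1–8: #3, #7, #8, #9, #11, #12, #16, #18 (alternates #19, #20 not counted).
Of those, in District West: #9, #16 → 2.

2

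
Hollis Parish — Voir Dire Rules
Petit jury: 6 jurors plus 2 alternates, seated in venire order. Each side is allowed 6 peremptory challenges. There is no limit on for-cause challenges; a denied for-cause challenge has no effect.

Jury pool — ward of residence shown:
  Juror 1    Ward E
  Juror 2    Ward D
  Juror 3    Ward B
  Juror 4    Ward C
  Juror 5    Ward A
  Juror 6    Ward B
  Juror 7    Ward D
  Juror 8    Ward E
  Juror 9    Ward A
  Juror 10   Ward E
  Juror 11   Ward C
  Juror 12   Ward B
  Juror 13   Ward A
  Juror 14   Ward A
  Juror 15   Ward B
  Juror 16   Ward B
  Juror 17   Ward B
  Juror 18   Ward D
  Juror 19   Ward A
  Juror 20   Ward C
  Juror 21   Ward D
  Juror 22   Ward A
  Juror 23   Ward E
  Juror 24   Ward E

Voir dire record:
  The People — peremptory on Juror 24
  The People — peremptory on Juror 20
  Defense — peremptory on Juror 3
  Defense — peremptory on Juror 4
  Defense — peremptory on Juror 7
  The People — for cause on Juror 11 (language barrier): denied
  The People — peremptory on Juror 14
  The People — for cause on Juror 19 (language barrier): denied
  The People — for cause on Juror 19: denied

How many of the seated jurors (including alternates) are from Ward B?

1

Removed: #3, #4, #7, #14, #20, #24.
Seated (8 incl. alternates): #1, #2, #5, #6, #8, #9, #10, #11.
Of those, in Ward B: #6 → 1.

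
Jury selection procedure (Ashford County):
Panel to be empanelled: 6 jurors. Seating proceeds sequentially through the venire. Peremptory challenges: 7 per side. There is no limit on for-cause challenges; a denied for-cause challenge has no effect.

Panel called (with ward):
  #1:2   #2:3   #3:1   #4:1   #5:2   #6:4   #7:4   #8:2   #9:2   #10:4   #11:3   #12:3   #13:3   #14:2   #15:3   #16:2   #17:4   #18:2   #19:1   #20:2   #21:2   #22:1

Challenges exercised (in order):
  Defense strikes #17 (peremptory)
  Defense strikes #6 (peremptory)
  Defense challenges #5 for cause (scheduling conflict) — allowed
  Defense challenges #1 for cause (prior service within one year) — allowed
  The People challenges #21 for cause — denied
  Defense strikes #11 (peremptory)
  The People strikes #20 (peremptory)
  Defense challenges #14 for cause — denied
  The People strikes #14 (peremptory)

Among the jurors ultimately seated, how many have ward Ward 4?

Removed: #1, #5, #6, #11, #14, #17, #20.
Seated jurors 1–6: #2, #3, #4, #7, #8, #9.
Of those, in Ward 4: #7 → 1.

1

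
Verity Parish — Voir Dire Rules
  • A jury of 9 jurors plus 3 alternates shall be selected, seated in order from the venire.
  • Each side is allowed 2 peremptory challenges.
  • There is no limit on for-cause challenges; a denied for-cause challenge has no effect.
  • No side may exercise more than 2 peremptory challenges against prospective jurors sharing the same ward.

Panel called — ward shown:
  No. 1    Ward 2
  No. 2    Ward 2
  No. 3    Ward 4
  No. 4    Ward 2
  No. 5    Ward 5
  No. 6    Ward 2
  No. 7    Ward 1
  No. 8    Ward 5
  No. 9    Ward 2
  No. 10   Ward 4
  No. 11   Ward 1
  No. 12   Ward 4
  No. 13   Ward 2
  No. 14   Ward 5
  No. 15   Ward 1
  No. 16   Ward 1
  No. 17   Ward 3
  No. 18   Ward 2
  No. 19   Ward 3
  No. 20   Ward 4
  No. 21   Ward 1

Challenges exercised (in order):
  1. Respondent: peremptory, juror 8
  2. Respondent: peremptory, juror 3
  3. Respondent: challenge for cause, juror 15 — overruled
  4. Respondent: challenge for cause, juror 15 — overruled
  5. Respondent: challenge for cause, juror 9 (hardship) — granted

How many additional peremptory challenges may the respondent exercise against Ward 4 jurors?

0

Respondent peremptories so far: #8, #3 — 2 of 2 used, 0 left overall.
Against Ward 4: #3 — 1 used; per-ward cap 2 leaves 1.
Binding limit: min(0, 1) = 0.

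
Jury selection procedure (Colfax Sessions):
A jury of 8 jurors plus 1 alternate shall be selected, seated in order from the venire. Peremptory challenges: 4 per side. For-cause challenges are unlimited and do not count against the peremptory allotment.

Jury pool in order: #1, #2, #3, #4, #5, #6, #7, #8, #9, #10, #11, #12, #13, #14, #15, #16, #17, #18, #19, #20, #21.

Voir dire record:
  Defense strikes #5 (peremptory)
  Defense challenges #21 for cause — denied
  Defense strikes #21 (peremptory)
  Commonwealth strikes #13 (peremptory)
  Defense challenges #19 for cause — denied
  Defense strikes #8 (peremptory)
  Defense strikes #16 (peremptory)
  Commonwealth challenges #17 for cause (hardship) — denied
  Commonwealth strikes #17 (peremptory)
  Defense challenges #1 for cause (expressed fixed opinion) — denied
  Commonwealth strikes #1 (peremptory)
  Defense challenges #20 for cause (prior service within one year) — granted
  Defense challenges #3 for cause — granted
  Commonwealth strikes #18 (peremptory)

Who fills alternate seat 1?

Removed: #1, #3, #5, #8, #13, #16, #17, #18, #20, #21. (#19 stays — for-cause denied.)
Seating in order: seats 1–8 → #2, #4, #6, #7, #9, #10, #11, #12; alternates → #14.
So alternate 1 is #14.

14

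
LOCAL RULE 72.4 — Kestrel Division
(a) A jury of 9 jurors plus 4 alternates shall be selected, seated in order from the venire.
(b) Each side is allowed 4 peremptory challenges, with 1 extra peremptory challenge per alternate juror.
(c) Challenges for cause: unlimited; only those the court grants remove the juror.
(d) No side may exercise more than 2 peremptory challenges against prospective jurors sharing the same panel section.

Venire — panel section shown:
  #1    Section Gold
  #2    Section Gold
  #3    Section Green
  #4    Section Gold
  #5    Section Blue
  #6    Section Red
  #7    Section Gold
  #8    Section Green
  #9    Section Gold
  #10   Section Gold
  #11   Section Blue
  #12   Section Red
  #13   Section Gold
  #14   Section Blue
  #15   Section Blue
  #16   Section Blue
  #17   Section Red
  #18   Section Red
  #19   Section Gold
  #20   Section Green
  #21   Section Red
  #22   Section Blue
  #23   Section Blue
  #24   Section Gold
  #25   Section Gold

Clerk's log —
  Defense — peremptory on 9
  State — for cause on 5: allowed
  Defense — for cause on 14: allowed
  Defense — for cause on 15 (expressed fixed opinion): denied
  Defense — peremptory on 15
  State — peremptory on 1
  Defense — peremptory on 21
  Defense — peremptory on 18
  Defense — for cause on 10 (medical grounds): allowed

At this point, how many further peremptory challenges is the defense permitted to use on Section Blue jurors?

1

Defense peremptories so far: #9, #15, #21, #18 — 4 of 8 used, 4 left overall.
Against Section Blue: #15 — 1 used; per-section cap 2 leaves 1.
Binding limit: min(4, 1) = 1.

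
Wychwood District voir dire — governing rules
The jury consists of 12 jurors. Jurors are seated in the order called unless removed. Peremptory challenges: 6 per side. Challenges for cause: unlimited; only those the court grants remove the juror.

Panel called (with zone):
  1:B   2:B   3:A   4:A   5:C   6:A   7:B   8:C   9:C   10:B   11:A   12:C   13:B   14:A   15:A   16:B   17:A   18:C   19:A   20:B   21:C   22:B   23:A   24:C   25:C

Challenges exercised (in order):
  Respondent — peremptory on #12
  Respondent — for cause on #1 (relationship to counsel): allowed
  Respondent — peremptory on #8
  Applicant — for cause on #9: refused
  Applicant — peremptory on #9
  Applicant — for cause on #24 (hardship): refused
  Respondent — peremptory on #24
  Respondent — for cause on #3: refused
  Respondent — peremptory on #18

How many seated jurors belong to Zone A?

Removed: #1, #8, #9, #12, #18, #24.
Seated jurors 1–12: #2, #3, #4, #5, #6, #7, #10, #11, #13, #14, #15, #16.
Of those, in Zone A: #3, #4, #6, #11, #14, #15 → 6.

6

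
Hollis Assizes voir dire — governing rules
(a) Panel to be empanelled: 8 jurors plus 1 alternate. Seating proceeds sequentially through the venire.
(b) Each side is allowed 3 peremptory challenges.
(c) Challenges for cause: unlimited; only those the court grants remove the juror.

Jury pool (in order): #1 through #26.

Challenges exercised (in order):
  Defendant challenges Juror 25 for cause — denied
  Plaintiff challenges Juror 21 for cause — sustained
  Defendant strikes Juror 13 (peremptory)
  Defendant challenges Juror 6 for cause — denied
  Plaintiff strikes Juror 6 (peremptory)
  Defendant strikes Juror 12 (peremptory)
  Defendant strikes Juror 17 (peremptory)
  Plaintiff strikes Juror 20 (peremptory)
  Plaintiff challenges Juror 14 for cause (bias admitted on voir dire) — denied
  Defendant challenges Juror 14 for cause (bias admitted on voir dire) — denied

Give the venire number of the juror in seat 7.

Removed: #6, #12, #13, #17, #20, #21. (#14, #25 stay — for-cause denied.)
Filling seats in venire order through position 7: #1, #2, #3, #4, #5, #7, #8.
So seat 7 is #8.

8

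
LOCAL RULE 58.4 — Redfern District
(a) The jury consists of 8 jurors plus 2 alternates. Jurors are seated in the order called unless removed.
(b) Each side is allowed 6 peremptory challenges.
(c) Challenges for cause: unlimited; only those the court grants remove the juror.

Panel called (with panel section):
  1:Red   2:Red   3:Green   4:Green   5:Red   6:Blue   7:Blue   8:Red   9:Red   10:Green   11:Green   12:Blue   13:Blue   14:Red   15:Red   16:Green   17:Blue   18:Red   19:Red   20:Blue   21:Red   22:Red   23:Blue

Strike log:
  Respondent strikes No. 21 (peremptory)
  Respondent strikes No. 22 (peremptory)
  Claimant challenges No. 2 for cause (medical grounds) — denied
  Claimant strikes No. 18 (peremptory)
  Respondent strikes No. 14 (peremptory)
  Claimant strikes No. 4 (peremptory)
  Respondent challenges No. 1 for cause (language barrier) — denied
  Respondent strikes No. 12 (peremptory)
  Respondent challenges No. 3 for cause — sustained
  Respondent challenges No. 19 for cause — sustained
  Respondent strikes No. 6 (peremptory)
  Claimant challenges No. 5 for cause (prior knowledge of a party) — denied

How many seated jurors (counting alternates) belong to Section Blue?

Removed: #3, #4, #6, #12, #14, #18, #19, #21, #22.
Seated (10 incl. alternates): #1, #2, #5, #7, #8, #9, #10, #11, #13, #15.
Of those, in Section Blue: #7, #13 → 2.

2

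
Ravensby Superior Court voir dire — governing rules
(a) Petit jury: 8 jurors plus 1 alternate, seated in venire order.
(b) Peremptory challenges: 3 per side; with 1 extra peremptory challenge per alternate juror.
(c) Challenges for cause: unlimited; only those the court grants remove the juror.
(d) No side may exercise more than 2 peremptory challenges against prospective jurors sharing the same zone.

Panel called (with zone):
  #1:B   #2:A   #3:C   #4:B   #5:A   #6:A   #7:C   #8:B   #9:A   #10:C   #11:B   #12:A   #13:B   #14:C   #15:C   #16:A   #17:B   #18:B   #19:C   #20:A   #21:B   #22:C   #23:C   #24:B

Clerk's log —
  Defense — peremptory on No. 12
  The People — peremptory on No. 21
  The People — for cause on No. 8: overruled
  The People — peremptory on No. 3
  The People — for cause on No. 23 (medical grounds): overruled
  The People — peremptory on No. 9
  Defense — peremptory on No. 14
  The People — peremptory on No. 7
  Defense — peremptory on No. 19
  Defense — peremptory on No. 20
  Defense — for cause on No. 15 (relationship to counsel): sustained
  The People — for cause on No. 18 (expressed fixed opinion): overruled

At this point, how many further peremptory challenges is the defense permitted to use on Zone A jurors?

0

Defense peremptories so far: #12, #14, #19, #20 — 4 of 4 used, 0 left overall.
Against Zone A: #12, #20 — 2 used; per-zone cap 2 leaves 0.
Binding limit: min(0, 0) = 0.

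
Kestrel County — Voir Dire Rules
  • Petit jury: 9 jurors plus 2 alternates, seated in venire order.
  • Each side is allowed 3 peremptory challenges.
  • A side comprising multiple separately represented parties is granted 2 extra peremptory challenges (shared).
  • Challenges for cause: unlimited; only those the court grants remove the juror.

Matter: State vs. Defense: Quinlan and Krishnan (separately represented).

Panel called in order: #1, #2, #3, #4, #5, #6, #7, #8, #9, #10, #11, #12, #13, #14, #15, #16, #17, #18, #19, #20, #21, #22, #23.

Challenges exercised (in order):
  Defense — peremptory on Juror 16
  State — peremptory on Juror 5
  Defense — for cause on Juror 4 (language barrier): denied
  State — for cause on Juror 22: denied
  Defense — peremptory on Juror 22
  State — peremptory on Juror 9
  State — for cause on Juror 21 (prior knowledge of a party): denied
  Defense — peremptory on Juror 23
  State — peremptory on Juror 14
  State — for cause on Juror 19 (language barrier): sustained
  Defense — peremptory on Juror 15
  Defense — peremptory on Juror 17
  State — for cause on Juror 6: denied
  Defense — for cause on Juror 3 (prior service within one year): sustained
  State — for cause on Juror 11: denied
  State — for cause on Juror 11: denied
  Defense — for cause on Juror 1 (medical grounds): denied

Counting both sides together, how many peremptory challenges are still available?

State allotment: 3. Defense allotment: 3 base + 2 multi-party = 5.
State peremptories used: #5, #9, #14 — 3 (for-cause on #22, #21, #19, #6, #11, #11 don't count).
Defense peremptories used: #16, #22, #23, #15, #17 — 5 (for-cause on #4, #3, #1 don't count).
Remaining: (3 − 3) + (5 − 5) = 0.

0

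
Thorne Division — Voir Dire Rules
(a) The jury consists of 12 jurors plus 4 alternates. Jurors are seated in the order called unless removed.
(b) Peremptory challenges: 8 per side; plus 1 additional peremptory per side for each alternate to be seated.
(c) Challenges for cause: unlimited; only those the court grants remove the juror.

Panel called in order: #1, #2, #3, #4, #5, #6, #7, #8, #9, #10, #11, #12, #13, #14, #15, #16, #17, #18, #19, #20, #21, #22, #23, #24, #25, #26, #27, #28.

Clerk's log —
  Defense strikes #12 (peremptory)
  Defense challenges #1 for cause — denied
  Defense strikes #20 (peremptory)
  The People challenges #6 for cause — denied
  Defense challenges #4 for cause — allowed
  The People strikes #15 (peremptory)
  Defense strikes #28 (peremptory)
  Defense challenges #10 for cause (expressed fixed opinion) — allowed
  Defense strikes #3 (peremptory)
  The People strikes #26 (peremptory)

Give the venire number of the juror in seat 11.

16

Removed: #3, #4, #10, #12, #15, #20, #26, #28. (#1, #6 stay — for-cause denied.)
Seating in order: seats 1–12 → #1, #2, #5, #6, #7, #8, #9, #11, #13, #14, #16, #17; alternates → #18, #19, #21, #22.
So seat 11 is #16.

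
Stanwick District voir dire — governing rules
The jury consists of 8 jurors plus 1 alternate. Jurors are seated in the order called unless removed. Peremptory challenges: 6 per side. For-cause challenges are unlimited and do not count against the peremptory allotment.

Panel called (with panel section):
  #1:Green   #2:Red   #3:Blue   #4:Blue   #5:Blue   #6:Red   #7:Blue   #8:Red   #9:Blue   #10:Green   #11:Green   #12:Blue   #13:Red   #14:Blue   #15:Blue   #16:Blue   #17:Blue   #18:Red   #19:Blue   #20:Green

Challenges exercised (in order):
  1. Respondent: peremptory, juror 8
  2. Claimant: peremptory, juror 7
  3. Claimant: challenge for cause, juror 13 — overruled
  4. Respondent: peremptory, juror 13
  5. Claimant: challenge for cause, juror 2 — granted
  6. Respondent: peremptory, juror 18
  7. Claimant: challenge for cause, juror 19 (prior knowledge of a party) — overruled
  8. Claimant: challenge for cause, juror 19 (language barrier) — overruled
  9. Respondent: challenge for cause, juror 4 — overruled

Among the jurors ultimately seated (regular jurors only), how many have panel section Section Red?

Removed: #2, #7, #8, #13, #18.
Seated jurors 1–8: #1, #3, #4, #5, #6, #9, #10, #11 (alternates #12 not counted).
Of those, in Section Red: #6 → 1.

1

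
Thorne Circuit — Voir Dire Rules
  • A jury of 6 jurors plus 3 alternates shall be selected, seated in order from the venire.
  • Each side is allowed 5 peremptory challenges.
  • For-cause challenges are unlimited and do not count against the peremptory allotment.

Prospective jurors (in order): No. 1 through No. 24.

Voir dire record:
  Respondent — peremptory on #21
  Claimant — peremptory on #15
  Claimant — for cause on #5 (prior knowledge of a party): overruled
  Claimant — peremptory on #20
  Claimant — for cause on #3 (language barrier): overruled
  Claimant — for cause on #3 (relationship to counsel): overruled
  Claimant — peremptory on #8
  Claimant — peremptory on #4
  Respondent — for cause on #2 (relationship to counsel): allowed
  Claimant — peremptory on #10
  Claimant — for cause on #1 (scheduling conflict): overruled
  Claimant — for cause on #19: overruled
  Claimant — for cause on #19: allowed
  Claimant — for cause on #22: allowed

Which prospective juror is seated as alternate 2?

Removed: #2, #4, #8, #10, #15, #19, #20, #21, #22. (#1, #3, #5 stay — for-cause denied.)
Seating in order: seats 1–6 → #1, #3, #5, #6, #7, #9; alternates → #11, #12, #13.
So alternate 2 is #12.

12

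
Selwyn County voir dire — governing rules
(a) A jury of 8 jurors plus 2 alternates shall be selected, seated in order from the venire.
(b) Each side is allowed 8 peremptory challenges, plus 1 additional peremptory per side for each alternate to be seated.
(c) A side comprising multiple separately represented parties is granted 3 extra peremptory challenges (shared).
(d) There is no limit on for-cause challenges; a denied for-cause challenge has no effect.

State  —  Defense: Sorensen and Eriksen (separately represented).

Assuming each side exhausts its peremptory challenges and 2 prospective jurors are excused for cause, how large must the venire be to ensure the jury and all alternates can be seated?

35

Seats to fill: 8 + 2 alternates = 10.
Peremptories — State: 8 + 1×2 = 10; Defense: 8 + 1×2 + 3 = 13; total 23.
For-cause removals: 2.
Minimum venire: 10 + 23 + 2 = 35.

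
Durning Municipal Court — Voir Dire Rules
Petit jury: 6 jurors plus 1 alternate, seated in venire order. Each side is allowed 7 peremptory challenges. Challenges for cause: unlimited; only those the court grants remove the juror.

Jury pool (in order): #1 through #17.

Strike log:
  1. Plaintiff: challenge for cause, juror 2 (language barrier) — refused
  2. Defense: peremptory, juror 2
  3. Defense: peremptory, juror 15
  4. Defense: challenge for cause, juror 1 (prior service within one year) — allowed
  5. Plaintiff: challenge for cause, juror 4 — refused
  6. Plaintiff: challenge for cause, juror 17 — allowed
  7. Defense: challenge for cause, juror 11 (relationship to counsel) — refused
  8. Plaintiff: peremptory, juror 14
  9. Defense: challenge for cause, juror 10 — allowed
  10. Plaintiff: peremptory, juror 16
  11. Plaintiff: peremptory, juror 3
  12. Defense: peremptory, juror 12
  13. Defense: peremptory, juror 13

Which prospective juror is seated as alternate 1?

11

Removed: #1, #2, #3, #10, #12, #13, #14, #15, #16, #17. (#4, #11 stay — for-cause denied.)
Seating in order: seats 1–6 → #4, #5, #6, #7, #8, #9; alternates → #11.
So alternate 1 is #11.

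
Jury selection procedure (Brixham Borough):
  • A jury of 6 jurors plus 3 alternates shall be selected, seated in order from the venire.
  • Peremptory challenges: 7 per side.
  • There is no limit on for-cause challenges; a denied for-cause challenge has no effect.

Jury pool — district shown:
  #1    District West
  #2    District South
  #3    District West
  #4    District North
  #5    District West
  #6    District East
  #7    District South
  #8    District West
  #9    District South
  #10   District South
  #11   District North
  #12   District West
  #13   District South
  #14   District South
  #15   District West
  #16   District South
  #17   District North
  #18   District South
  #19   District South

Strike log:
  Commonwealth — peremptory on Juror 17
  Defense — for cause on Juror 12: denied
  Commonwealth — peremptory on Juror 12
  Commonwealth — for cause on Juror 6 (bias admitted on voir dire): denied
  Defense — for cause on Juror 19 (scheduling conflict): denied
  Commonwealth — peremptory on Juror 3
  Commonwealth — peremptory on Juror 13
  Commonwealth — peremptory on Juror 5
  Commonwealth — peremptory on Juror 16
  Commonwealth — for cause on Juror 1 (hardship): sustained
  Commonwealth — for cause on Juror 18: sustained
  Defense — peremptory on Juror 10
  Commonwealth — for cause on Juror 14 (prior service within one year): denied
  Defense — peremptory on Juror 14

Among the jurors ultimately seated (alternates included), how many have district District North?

Removed: #1, #3, #5, #10, #12, #13, #14, #16, #17, #18.
Seated (9 incl. alternates): #2, #4, #6, #7, #8, #9, #11, #15, #19.
Of those, in District North: #4, #11 → 2.

2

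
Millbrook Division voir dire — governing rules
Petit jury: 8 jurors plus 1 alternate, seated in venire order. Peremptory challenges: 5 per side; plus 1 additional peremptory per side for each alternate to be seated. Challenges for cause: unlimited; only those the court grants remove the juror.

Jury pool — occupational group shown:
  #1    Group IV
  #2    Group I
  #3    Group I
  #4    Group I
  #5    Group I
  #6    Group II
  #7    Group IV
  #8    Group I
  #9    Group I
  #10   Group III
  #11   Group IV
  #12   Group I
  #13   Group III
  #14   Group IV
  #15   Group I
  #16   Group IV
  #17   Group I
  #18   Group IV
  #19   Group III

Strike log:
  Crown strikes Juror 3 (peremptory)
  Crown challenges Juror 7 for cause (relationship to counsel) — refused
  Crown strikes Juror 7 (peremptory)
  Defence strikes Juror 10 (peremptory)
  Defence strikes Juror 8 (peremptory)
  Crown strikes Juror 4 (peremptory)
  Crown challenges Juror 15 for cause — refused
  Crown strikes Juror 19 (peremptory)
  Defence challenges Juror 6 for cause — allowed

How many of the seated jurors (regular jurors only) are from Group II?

Removed: #3, #4, #6, #7, #8, #10, #19.
Seated jurors 1–8: #1, #2, #5, #9, #11, #12, #13, #14 (alternates #15 not counted).
None of those are in Group II → 0.

0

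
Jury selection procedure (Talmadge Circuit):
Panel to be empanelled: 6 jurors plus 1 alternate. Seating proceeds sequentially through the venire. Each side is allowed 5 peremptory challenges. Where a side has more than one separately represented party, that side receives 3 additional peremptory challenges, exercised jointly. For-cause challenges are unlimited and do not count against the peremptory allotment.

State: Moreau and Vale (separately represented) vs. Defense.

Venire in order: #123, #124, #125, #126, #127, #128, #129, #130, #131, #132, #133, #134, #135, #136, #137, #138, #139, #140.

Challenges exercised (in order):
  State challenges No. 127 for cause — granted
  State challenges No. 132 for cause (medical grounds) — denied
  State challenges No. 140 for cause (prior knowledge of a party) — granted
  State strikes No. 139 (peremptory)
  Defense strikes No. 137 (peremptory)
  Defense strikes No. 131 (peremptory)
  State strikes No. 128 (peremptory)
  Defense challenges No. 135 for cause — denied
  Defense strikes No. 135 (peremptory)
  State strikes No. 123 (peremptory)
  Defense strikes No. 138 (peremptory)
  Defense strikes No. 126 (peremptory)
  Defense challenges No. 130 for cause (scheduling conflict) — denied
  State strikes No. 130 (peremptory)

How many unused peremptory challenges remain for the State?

State allotment: 5 base + 3 multi-party = 8.
State peremptories used: #139, #128, #123, #130 — 4 (for-cause on #127, #132, #140 don't count).
Remaining: 8 − 4 = 4.

4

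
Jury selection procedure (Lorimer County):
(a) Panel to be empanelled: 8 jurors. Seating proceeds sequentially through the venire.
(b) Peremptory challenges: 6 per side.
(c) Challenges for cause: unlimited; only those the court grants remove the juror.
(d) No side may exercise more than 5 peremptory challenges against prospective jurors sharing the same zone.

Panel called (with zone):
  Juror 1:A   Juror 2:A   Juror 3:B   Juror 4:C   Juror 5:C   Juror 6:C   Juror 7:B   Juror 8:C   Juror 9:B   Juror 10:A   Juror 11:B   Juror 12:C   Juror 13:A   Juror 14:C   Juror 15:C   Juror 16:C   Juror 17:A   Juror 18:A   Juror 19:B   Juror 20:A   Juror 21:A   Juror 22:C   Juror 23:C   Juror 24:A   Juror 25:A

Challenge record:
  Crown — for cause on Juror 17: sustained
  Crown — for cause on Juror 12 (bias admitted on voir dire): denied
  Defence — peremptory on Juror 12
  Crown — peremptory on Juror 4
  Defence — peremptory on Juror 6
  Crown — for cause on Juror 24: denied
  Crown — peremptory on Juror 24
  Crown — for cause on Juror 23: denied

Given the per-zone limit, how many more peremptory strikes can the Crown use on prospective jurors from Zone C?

Crown peremptories so far: #4, #24 — 2 of 6 used, 4 left overall.
Against Zone C: #4 — 1 used; per-zone cap 5 leaves 4.
Binding limit: min(4, 4) = 4.

4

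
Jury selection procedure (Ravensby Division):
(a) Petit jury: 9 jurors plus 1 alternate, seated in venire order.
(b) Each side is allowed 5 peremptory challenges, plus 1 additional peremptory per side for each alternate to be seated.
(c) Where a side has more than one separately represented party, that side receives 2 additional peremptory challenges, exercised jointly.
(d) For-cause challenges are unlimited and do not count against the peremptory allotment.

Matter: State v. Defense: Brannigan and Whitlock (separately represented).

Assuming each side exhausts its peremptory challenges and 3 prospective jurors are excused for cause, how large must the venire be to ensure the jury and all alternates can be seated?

Seats to fill: 9 + 1 alternates = 10.
Peremptories — State: 5 + 1×1 = 6; Defense: 5 + 1×1 + 2 = 8; total 14.
For-cause removals: 3.
Minimum venire: 10 + 14 + 3 = 27.

27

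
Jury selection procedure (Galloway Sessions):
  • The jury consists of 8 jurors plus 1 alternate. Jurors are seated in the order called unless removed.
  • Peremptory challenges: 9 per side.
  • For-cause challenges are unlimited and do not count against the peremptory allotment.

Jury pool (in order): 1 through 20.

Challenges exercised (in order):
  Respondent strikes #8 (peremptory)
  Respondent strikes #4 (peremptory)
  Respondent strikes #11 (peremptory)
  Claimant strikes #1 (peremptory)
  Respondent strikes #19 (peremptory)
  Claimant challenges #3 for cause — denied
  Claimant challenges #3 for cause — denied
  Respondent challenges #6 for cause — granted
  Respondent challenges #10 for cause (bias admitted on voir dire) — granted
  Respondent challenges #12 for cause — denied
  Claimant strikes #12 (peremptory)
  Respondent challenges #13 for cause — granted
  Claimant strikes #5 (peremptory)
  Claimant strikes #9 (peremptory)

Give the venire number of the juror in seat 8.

Removed: #1, #4, #5, #6, #8, #9, #10, #11, #12, #13, #19. (#3 stays — for-cause denied.)
Seating in order: seats 1–8 → #2, #3, #7, #14, #15, #16, #17, #18; alternates → #20.
So seat 8 is #18.

18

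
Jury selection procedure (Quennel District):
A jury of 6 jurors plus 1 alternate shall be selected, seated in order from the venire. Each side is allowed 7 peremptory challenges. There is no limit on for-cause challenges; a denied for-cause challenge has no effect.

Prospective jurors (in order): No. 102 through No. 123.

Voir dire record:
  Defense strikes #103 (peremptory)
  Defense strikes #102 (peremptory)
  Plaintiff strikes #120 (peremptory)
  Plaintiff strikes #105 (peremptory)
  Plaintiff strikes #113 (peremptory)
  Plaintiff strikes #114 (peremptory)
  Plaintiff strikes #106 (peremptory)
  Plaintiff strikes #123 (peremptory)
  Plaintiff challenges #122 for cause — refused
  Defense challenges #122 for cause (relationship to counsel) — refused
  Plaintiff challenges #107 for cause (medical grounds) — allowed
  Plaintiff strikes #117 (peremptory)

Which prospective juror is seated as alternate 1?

115

Removed: #102, #103, #105, #106, #107, #113, #114, #117, #120, #123. (#122 stays — for-cause denied.)
Seating in order: seats 1–6 → #104, #108, #109, #110, #111, #112; alternates → #115.
So alternate 1 is #115.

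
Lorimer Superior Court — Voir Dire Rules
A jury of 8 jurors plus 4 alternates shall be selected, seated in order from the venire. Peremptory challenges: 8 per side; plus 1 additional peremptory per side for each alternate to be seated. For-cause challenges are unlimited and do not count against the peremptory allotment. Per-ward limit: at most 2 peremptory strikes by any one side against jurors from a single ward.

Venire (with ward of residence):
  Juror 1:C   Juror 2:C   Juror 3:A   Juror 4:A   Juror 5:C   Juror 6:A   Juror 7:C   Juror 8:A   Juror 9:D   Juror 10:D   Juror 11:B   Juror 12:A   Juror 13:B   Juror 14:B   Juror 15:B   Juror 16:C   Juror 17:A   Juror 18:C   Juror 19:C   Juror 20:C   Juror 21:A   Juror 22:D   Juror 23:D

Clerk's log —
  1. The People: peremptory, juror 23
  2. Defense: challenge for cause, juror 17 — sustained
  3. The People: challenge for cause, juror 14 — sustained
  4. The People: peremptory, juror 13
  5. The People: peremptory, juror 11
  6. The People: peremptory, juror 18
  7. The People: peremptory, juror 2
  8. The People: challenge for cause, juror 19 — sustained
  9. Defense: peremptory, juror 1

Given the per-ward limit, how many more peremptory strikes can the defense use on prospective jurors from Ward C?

Defense peremptories so far: #1 — 1 of 12 used, 11 left overall.
Against Ward C: #1 — 1 used; per-ward cap 2 leaves 1.
Binding limit: min(11, 1) = 1.

1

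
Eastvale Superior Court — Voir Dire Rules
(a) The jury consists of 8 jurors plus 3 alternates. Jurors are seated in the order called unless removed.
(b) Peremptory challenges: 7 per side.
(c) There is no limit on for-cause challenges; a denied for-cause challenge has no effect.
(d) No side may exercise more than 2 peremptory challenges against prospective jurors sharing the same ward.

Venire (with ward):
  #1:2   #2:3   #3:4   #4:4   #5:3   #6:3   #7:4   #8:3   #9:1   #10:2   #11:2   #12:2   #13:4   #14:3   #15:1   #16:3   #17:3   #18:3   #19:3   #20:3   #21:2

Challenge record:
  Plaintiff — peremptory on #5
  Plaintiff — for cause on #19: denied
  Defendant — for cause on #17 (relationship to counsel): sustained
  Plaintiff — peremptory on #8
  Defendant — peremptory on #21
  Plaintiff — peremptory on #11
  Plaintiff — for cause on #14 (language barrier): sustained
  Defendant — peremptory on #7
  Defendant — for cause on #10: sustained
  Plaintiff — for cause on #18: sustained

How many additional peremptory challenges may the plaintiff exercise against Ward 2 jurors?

1

Plaintiff peremptories so far: #5, #8, #11 — 3 of 7 used, 4 left overall.
Against Ward 2: #11 — 1 used; per-ward cap 2 leaves 1.
Binding limit: min(4, 1) = 1.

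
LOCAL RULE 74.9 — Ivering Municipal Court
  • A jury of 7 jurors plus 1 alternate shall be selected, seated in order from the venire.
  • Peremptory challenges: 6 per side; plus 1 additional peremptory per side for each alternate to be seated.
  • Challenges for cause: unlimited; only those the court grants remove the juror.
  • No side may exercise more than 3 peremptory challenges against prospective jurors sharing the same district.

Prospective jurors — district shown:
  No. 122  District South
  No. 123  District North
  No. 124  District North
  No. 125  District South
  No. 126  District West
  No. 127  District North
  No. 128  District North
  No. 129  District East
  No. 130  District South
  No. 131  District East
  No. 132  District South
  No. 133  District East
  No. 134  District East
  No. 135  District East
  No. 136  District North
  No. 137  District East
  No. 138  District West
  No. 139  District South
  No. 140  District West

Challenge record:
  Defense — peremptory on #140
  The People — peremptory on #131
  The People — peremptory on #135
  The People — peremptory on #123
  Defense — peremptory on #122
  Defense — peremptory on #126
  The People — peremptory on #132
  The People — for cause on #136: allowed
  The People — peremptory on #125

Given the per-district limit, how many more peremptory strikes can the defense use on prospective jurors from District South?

2

Defense peremptories so far: #140, #122, #126 — 3 of 7 used, 4 left overall.
Against District South: #122 — 1 used; per-district cap 3 leaves 2.
Binding limit: min(4, 2) = 2.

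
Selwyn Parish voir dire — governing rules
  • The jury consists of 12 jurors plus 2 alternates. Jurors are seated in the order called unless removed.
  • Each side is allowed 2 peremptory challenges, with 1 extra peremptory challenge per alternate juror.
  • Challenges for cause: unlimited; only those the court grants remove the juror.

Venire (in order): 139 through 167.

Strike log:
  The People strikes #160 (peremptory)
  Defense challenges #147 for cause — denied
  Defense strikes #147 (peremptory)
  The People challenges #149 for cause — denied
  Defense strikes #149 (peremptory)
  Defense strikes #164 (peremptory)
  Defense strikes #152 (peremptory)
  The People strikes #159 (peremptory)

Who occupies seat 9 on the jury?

Removed: #147, #149, #152, #159, #160, #164.
Seating in order: seats 1–12 → #139, #140, #141, #142, #143, #144, #145, #146, #148, #150, #151, #153; alternates → #154, #155.
So seat 9 is #148.

148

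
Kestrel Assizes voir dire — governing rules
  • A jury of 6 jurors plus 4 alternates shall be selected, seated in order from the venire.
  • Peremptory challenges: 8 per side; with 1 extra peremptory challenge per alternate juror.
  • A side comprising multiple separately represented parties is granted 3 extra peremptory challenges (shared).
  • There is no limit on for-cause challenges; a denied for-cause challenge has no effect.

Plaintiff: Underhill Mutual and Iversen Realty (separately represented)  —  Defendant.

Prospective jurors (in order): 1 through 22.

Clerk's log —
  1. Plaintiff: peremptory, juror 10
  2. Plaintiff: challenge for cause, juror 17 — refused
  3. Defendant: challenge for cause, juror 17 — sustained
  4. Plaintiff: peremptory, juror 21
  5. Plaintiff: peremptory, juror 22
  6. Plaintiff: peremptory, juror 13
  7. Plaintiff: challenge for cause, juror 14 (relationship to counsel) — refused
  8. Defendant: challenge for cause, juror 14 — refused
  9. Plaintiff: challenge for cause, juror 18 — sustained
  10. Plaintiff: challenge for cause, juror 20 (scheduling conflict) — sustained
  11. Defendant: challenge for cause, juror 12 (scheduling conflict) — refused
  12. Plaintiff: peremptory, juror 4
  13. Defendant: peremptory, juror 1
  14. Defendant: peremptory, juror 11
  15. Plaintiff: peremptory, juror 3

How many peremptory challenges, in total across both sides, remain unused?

Plaintiff allotment: 8 base + 1 × 4 alternates + 3 multi-party = 15. Defendant allotment: 8 base + 1 × 4 alternates = 12.
Plaintiff peremptories used: #10, #21, #22, #13, #4, #3 — 6 (for-cause on #17, #14, #18, #20 don't count).
Defendant peremptories used: #1, #11 — 2 (for-cause on #17, #14, #12 don't count).
Remaining: (15 − 6) + (12 − 2) = 19.

19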